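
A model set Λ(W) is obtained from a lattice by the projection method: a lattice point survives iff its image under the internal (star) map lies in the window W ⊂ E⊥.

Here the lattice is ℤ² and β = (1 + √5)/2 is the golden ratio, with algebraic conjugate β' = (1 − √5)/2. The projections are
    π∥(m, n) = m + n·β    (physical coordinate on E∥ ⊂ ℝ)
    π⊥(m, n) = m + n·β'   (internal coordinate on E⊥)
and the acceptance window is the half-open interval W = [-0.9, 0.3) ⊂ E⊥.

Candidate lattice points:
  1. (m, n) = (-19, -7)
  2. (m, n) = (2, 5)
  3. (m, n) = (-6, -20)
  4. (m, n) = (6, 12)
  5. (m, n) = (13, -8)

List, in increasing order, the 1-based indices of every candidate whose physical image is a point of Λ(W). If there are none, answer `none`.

none

β' = (1−√5)/2 ≈ -0.61803.
[1] lift (-19,-7): star map gives -14.67376; window check -0.9 ≤ -14.67376 < 0.3 is false → out
[2] lift (2,5): star map gives -1.09017; window check -0.9 ≤ -1.09017 < 0.3 is false → out
[3] lift (-6,-20): star map gives 6.36068; window check -0.9 ≤ 6.36068 < 0.3 is false → out
[4] lift (6,12): star map gives -1.41641; window check -0.9 ≤ -1.41641 < 0.3 is false → out
[5] lift (13,-8): star map gives 17.94427; window check -0.9 ≤ 17.94427 < 0.3 is false → out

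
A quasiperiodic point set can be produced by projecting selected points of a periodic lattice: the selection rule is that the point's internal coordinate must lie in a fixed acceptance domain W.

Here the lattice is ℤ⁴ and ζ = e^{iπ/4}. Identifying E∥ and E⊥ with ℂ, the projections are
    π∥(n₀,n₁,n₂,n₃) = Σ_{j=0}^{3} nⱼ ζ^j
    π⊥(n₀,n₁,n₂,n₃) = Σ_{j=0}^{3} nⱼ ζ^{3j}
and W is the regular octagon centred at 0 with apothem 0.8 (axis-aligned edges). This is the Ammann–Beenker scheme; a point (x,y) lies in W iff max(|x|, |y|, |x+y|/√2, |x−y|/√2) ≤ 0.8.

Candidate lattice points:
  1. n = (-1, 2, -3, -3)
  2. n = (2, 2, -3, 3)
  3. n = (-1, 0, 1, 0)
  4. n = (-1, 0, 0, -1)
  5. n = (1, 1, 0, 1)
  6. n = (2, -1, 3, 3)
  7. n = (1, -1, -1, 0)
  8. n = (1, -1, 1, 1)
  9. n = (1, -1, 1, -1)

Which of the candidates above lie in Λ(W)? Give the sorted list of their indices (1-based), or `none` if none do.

With ζ = e^{iπ/4} the internal vectors are ζ^0,ζ^3,ζ^6,ζ^9.
candidate 1: n = (-1, 2, -3, -3) → π⊥ ≈ (-4.53553, +2.29289); max(|x|,|y|,|x±y|/√2) = 4.82843 > 0.8 ⇒ ∉ W
candidate 2: n = (2, 2, -3, 3) → π⊥ ≈ (+2.70711, +6.53553); max(|x|,|y|,|x±y|/√2) = 6.53553 > 0.8 ⇒ ∉ W
candidate 3: n = (-1, 0, 1, 0) → π⊥ ≈ (-1.00000, -1.00000); max(|x|,|y|,|x±y|/√2) = 1.41421 > 0.8 ⇒ ∉ W
candidate 4: n = (-1, 0, 0, -1) → π⊥ ≈ (-1.70711, -0.70711); max(|x|,|y|,|x±y|/√2) = 1.70711 > 0.8 ⇒ ∉ W
candidate 5: n = (1, 1, 0, 1) → π⊥ ≈ (+1.00000, +1.41421); max(|x|,|y|,|x±y|/√2) = 1.70711 > 0.8 ⇒ ∉ W
candidate 6: n = (2, -1, 3, 3) → π⊥ ≈ (+4.82843, -1.58579); max(|x|,|y|,|x±y|/√2) = 4.82843 > 0.8 ⇒ ∉ W
candidate 7: n = (1, -1, -1, 0) → π⊥ ≈ (+1.70711, +0.29289); max(|x|,|y|,|x±y|/√2) = 1.70711 > 0.8 ⇒ ∉ W
candidate 8: n = (1, -1, 1, 1) → π⊥ ≈ (+2.41421, -1.00000); max(|x|,|y|,|x±y|/√2) = 2.41421 > 0.8 ⇒ ∉ W
candidate 9: n = (1, -1, 1, -1) → π⊥ ≈ (+1.00000, -2.41421); max(|x|,|y|,|x±y|/√2) = 2.41421 > 0.8 ⇒ ∉ W

none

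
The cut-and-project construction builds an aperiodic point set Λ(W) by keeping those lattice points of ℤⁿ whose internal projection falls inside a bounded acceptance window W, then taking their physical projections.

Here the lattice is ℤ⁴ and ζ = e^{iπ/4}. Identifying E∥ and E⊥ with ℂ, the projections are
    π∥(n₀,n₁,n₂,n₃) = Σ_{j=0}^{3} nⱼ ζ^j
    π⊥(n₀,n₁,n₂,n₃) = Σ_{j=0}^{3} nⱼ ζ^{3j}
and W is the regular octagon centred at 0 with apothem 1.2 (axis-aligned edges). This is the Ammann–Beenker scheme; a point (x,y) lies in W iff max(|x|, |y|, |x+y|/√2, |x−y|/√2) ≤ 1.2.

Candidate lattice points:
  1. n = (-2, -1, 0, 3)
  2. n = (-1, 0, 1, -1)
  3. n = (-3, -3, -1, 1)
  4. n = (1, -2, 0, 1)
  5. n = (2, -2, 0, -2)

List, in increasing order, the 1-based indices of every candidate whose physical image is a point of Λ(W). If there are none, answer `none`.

Internal map: ζ^{3j} for j=0..3 gives (1,0), (−√2/2,√2/2), (0,−1), (√2/2,√2/2).
candidate 1: n = (-2, -1, 0, 3) → π⊥ ≈ (+0.82843, +1.41421); max(|x|,|y|,|x±y|/√2) = 1.58579 > 1.2 ⇒ ∉ W
candidate 2: n = (-1, 0, 1, -1) → π⊥ ≈ (-1.70711, -1.70711); max(|x|,|y|,|x±y|/√2) = 2.41421 > 1.2 ⇒ ∉ W
candidate 3: n = (-3, -3, -1, 1) → π⊥ ≈ (-0.17157, -0.41421); max(|x|,|y|,|x±y|/√2) = 0.41421 ≤ 1.2 ⇒ ∈ W
candidate 4: n = (1, -2, 0, 1) → π⊥ ≈ (+3.12132, -0.70711); max(|x|,|y|,|x±y|/√2) = 3.12132 > 1.2 ⇒ ∉ W
candidate 5: n = (2, -2, 0, -2) → π⊥ ≈ (+2.00000, -2.82843); max(|x|,|y|,|x±y|/√2) = 3.41421 > 1.2 ⇒ ∉ W

3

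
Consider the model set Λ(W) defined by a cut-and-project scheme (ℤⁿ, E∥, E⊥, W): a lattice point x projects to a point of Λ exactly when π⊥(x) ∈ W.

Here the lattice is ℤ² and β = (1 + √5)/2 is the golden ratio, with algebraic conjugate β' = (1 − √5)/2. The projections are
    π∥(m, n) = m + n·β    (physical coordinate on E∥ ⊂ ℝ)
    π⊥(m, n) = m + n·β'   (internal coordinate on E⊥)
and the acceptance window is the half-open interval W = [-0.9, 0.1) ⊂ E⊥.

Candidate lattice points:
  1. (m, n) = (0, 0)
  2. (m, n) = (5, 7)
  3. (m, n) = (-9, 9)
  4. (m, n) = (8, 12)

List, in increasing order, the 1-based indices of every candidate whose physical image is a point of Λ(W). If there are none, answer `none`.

Compute β' = (1−√5)/2 = -0.61803, so π⊥(m,n) = m -0.61803·n.
[1] lift (0,0): star map gives 0.00000; window check -0.9 ≤ 0.00000 < 0.1 is true → IN Λ
[2] lift (5,7): star map gives 0.67376; window check -0.9 ≤ 0.67376 < 0.1 is false → out
[3] lift (-9,9): star map gives -14.56231; window check -0.9 ≤ -14.56231 < 0.1 is false → out
[4] lift (8,12): star map gives 0.58359; window check -0.9 ≤ 0.58359 < 0.1 is false → out

1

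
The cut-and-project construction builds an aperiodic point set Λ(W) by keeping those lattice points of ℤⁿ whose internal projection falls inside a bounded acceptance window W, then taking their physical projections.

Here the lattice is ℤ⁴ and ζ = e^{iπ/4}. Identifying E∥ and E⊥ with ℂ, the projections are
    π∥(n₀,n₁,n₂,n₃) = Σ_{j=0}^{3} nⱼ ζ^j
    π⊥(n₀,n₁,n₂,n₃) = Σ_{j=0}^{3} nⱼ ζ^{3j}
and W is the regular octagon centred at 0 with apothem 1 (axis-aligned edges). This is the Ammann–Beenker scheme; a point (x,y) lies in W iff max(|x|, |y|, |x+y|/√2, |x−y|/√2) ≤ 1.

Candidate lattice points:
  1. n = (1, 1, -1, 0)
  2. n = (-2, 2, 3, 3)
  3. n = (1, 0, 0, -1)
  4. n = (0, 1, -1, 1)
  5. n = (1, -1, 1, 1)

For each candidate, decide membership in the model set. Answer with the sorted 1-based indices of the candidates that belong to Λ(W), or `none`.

Internal map: ζ^{3j} for j=0..3 gives (1,0), (−√2/2,√2/2), (0,−1), (√2/2,√2/2).
#1 (1, 1, -1, 0): internal (0.29289, 1.70711); octagon support 1.70711 vs apothem 1 → ∉ W
#2 (-2, 2, 3, 3): internal (-1.29289, 0.53553); octagon support 1.29289 vs apothem 1 → ∉ W
#3 (1, 0, 0, -1): internal (0.29289, -0.70711); octagon support 0.70711 vs apothem 1 → ∈ W
#4 (0, 1, -1, 1): internal (0.00000, 2.41421); octagon support 2.41421 vs apothem 1 → ∉ W
#5 (1, -1, 1, 1): internal (2.41421, -1.00000); octagon support 2.41421 vs apothem 1 → ∉ W

3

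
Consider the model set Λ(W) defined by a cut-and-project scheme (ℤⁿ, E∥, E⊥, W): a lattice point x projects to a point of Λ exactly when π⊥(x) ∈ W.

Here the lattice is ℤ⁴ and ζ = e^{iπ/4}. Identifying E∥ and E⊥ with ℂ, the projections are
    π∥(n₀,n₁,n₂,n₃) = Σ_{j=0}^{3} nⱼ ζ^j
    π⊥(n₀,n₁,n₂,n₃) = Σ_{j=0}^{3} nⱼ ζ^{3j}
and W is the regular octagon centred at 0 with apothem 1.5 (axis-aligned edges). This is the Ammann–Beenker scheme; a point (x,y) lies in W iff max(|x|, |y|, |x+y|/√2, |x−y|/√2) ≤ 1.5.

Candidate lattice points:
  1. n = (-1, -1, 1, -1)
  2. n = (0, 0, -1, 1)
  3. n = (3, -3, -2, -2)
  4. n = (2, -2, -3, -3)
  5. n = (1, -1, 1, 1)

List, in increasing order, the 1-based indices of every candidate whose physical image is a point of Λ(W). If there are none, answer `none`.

4

π⊥(n) = n₀ + n₁ζ³ + n₂ζ⁶ + n₃ζ⁹ where ζ = e^{iπ/4}.
#1 (-1, -1, 1, -1): internal (-1.0000, -2.4142); octagon support 2.4142 vs apothem 1.5 → ∉ W
#2 (0, 0, -1, 1): internal (0.7071, 1.7071); octagon support 1.7071 vs apothem 1.5 → ∉ W
#3 (3, -3, -2, -2): internal (3.7071, -1.5355); octagon support 3.7071 vs apothem 1.5 → ∉ W
#4 (2, -2, -3, -3): internal (1.2929, -0.5355); octagon support 1.2929 vs apothem 1.5 → ∈ W
#5 (1, -1, 1, 1): internal (2.4142, -1.0000); octagon support 2.4142 vs apothem 1.5 → ∉ W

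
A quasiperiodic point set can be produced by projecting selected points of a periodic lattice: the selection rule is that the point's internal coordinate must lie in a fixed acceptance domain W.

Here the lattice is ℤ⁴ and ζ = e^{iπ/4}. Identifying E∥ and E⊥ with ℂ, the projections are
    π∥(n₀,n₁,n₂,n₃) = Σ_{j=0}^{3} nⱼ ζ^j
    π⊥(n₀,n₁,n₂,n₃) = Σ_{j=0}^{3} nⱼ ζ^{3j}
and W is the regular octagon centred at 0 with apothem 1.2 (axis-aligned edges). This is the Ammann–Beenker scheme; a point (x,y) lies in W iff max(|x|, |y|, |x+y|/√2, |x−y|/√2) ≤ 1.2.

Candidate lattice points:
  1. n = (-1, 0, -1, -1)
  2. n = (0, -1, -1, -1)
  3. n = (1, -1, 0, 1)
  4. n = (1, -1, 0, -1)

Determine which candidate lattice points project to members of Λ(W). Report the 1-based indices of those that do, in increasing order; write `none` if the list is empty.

2

Internal map: ζ^{3j} for j=0..3 gives (1,0), (−√2/2,√2/2), (0,−1), (√2/2,√2/2).
candidate 1: n = (-1, 0, -1, -1) → π⊥ ≈ (-1.7071, +0.2929); max(|x|,|y|,|x±y|/√2) = 1.7071 > 1.2 ⇒ ∉ W
candidate 2: n = (0, -1, -1, -1) → π⊥ ≈ (+0.0000, -0.4142); max(|x|,|y|,|x±y|/√2) = 0.4142 ≤ 1.2 ⇒ ∈ W
candidate 3: n = (1, -1, 0, 1) → π⊥ ≈ (+2.4142, +0.0000); max(|x|,|y|,|x±y|/√2) = 2.4142 > 1.2 ⇒ ∉ W
candidate 4: n = (1, -1, 0, -1) → π⊥ ≈ (+1.0000, -1.4142); max(|x|,|y|,|x±y|/√2) = 1.7071 > 1.2 ⇒ ∉ W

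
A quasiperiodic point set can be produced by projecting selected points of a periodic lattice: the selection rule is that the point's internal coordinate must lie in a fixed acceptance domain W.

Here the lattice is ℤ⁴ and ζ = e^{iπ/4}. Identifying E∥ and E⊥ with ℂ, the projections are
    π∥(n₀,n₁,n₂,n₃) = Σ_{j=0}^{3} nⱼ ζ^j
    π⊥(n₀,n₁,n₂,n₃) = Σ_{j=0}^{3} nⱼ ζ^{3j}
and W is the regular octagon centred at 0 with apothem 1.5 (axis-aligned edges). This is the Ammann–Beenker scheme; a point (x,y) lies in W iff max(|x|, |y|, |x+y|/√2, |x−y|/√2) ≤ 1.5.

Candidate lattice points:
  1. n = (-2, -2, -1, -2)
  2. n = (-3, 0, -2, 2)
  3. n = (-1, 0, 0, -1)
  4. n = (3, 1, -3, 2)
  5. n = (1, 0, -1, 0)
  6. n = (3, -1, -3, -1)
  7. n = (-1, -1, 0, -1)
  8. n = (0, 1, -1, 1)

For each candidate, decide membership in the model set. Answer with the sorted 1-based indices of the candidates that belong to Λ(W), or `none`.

With ζ = e^{iπ/4} the internal vectors are ζ^0,ζ^3,ζ^6,ζ^9.
candidate 1: n = (-2, -2, -1, -2) → π⊥ ≈ (-2.000000, -1.828427); max(|x|,|y|,|x±y|/√2) = 2.707107 > 1.5 ⇒ ∉ W
candidate 2: n = (-3, 0, -2, 2) → π⊥ ≈ (-1.585786, +3.414214); max(|x|,|y|,|x±y|/√2) = 3.535534 > 1.5 ⇒ ∉ W
candidate 3: n = (-1, 0, 0, -1) → π⊥ ≈ (-1.707107, -0.707107); max(|x|,|y|,|x±y|/√2) = 1.707107 > 1.5 ⇒ ∉ W
candidate 4: n = (3, 1, -3, 2) → π⊥ ≈ (+3.707107, +5.121320); max(|x|,|y|,|x±y|/√2) = 6.242641 > 1.5 ⇒ ∉ W
candidate 5: n = (1, 0, -1, 0) → π⊥ ≈ (+1.000000, +1.000000); max(|x|,|y|,|x±y|/√2) = 1.414214 ≤ 1.5 ⇒ ∈ W
candidate 6: n = (3, -1, -3, -1) → π⊥ ≈ (+3.000000, +1.585786); max(|x|,|y|,|x±y|/√2) = 3.242641 > 1.5 ⇒ ∉ W
candidate 7: n = (-1, -1, 0, -1) → π⊥ ≈ (-1.000000, -1.414214); max(|x|,|y|,|x±y|/√2) = 1.707107 > 1.5 ⇒ ∉ W
candidate 8: n = (0, 1, -1, 1) → π⊥ ≈ (+0.000000, +2.414214); max(|x|,|y|,|x±y|/√2) = 2.414214 > 1.5 ⇒ ∉ W

5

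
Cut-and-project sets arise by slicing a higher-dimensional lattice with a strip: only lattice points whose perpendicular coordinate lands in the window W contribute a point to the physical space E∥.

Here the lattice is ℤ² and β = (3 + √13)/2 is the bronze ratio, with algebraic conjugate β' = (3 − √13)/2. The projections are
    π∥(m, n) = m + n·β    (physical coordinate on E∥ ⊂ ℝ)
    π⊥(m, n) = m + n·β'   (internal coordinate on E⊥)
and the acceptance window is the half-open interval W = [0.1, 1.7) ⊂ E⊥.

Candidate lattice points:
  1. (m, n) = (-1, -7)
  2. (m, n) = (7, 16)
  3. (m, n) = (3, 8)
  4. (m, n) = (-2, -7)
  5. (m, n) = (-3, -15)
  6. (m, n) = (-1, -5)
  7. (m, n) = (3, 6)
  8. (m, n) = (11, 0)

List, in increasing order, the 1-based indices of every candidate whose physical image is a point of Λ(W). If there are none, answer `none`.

β' = (3−√13)/2 ≈ -0.302776.
[1] lift (-1,-7): star map gives 1.119429; window check 0.1 ≤ 1.119429 < 1.7 is true → IN Λ
[2] lift (7,16): star map gives 2.155590; window check 0.1 ≤ 2.155590 < 1.7 is false → out
[3] lift (3,8): star map gives 0.577795; window check 0.1 ≤ 0.577795 < 1.7 is true → IN Λ
[4] lift (-2,-7): star map gives 0.119429; window check 0.1 ≤ 0.119429 < 1.7 is true → IN Λ
[5] lift (-3,-15): star map gives 1.541635; window check 0.1 ≤ 1.541635 < 1.7 is true → IN Λ
[6] lift (-1,-5): star map gives 0.513878; window check 0.1 ≤ 0.513878 < 1.7 is true → IN Λ
[7] lift (3,6): star map gives 1.183346; window check 0.1 ≤ 1.183346 < 1.7 is true → IN Λ
[8] lift (11,0): star map gives 11.000000; window check 0.1 ≤ 11.000000 < 1.7 is false → out

1, 3, 4, 5, 6, 7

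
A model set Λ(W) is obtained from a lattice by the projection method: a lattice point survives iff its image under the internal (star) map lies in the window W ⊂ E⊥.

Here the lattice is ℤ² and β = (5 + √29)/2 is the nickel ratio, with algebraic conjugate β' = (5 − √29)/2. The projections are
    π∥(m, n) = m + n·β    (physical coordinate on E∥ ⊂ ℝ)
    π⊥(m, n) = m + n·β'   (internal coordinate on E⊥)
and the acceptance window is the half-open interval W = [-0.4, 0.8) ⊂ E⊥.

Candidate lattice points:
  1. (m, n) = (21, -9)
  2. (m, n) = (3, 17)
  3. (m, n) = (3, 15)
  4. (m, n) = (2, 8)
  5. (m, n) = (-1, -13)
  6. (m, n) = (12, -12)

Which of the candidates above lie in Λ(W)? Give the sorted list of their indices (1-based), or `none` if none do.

Numerically β ≈ 5.19258 and β' = −1/β ≈ -0.19258.
#1 (21,-9): internal coord 21 + (-9)·β' = +22.73324; +22.73324 ∉ [-0.4, 0.8) → out
#2 (3,17): internal coord 3 + (17)·β' = -0.27390; -0.27390 ∈ [-0.4, 0.8) → IN Λ
#3 (3,15): internal coord 3 + (15)·β' = +0.11126; +0.11126 ∈ [-0.4, 0.8) → IN Λ
#4 (2,8): internal coord 2 + (8)·β' = +0.45934; +0.45934 ∈ [-0.4, 0.8) → IN Λ
#5 (-1,-13): internal coord -1 + (-13)·β' = +1.50357; +1.50357 ∉ [-0.4, 0.8) → out
#6 (12,-12): internal coord 12 + (-12)·β' = +14.31099; +14.31099 ∉ [-0.4, 0.8) → out

2, 3, 4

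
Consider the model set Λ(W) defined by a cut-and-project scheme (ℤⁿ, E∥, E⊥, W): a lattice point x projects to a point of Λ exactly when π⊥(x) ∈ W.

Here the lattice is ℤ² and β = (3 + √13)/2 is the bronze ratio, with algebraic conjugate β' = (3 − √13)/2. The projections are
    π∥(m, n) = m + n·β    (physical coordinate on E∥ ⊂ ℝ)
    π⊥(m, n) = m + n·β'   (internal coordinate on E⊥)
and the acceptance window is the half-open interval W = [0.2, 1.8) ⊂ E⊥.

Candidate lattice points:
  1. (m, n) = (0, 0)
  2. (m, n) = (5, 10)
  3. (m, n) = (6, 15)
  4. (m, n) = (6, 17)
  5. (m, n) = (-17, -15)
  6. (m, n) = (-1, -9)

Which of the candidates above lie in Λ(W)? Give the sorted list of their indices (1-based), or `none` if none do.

Compute β' = (3−√13)/2 = -0.302776, so π⊥(m,n) = m -0.302776·n.
[1] lift (0,0): star map gives 0.000000; window check 0.2 ≤ 0.000000 < 1.8 is false → out
[2] lift (5,10): star map gives 1.972244; window check 0.2 ≤ 1.972244 < 1.8 is false → out
[3] lift (6,15): star map gives 1.458365; window check 0.2 ≤ 1.458365 < 1.8 is true → IN Λ
[4] lift (6,17): star map gives 0.852814; window check 0.2 ≤ 0.852814 < 1.8 is true → IN Λ
[5] lift (-17,-15): star map gives -12.458365; window check 0.2 ≤ -12.458365 < 1.8 is false → out
[6] lift (-1,-9): star map gives 1.724981; window check 0.2 ≤ 1.724981 < 1.8 is true → IN Λ

3, 4, 6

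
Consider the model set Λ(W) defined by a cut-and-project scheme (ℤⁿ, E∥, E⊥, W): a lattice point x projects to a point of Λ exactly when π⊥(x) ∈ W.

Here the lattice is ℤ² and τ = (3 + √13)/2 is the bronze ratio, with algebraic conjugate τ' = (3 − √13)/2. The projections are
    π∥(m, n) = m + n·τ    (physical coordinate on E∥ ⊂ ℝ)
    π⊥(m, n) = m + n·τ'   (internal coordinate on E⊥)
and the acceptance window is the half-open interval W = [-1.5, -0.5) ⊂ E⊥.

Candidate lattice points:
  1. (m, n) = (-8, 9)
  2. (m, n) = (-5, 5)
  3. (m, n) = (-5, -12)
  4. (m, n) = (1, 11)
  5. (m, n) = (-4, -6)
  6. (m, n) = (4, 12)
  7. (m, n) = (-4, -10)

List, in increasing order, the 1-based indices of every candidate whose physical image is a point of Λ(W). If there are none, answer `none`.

3, 7

τ' = (3−√13)/2 ≈ -0.3028.
#1 (-8,9): internal coord -8 + (9)·τ' = -10.7250; -10.7250 ∉ [-1.5, -0.5) → out
#2 (-5,5): internal coord -5 + (5)·τ' = -6.5139; -6.5139 ∉ [-1.5, -0.5) → out
#3 (-5,-12): internal coord -5 + (-12)·τ' = -1.3667; -1.3667 ∈ [-1.5, -0.5) → IN Λ
#4 (1,11): internal coord 1 + (11)·τ' = -2.3305; -2.3305 ∉ [-1.5, -0.5) → out
#5 (-4,-6): internal coord -4 + (-6)·τ' = -2.1833; -2.1833 ∉ [-1.5, -0.5) → out
#6 (4,12): internal coord 4 + (12)·τ' = +0.3667; +0.3667 ∉ [-1.5, -0.5) → out
#7 (-4,-10): internal coord -4 + (-10)·τ' = -0.9722; -0.9722 ∈ [-1.5, -0.5) → IN Λ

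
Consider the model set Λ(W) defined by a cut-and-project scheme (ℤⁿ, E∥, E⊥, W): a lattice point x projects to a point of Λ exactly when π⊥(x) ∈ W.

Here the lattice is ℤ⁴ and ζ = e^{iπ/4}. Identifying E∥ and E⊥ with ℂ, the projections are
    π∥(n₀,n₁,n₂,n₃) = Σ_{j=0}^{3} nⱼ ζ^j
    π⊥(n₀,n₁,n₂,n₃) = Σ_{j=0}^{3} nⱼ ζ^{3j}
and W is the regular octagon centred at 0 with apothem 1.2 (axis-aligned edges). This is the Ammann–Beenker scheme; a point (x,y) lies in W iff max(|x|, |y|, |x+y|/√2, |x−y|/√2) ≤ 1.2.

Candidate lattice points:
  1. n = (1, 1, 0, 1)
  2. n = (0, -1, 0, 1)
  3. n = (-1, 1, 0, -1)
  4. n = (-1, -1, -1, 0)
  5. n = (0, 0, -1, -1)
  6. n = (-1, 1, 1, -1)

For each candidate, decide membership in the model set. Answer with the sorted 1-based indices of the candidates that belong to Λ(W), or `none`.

With ζ = e^{iπ/4} the internal vectors are ζ^0,ζ^3,ζ^6,ζ^9.
candidate 1: n = (1, 1, 0, 1) → π⊥ ≈ (+1.00000, +1.41421); max(|x|,|y|,|x±y|/√2) = 1.70711 > 1.2 ⇒ ∉ W
candidate 2: n = (0, -1, 0, 1) → π⊥ ≈ (+1.41421, +0.00000); max(|x|,|y|,|x±y|/√2) = 1.41421 > 1.2 ⇒ ∉ W
candidate 3: n = (-1, 1, 0, -1) → π⊥ ≈ (-2.41421, +0.00000); max(|x|,|y|,|x±y|/√2) = 2.41421 > 1.2 ⇒ ∉ W
candidate 4: n = (-1, -1, -1, 0) → π⊥ ≈ (-0.29289, +0.29289); max(|x|,|y|,|x±y|/√2) = 0.41421 ≤ 1.2 ⇒ ∈ W
candidate 5: n = (0, 0, -1, -1) → π⊥ ≈ (-0.70711, +0.29289); max(|x|,|y|,|x±y|/√2) = 0.70711 ≤ 1.2 ⇒ ∈ W
candidate 6: n = (-1, 1, 1, -1) → π⊥ ≈ (-2.41421, -1.00000); max(|x|,|y|,|x±y|/√2) = 2.41421 > 1.2 ⇒ ∉ W

4, 5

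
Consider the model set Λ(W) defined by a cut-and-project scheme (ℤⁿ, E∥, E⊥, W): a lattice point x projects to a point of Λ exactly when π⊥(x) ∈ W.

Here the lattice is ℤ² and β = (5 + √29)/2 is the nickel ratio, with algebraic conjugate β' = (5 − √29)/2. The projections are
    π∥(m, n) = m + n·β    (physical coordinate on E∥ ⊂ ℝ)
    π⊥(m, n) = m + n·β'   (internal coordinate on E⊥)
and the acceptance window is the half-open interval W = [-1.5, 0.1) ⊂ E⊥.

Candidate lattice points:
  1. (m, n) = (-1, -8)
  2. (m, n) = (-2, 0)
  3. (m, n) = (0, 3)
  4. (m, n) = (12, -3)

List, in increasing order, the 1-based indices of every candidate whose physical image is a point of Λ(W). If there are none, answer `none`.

Compute β' = (5−√29)/2 = -0.192582, so π⊥(m,n) = m -0.192582·n.
candidate 1: (m,n)=(-1,-8) → π∥ = -1-8·β ≈ -42.540659, π⊥ = -1-8·β' ≈ 0.540659 ∉ [-1.5, 0.1) ⇒ out
candidate 2: (m,n)=(-2,0) → π∥ = -2+0·β ≈ -2.000000, π⊥ = -2+0·β' ≈ -2.000000 ∉ [-1.5, 0.1) ⇒ out
candidate 3: (m,n)=(0,3) → π∥ = 0+3·β ≈ 15.577747, π⊥ = 0+3·β' ≈ -0.577747 ∈ [-1.5, 0.1) ⇒ IN Λ
candidate 4: (m,n)=(12,-3) → π∥ = 12-3·β ≈ -3.577747, π⊥ = 12-3·β' ≈ 12.577747 ∉ [-1.5, 0.1) ⇒ out

3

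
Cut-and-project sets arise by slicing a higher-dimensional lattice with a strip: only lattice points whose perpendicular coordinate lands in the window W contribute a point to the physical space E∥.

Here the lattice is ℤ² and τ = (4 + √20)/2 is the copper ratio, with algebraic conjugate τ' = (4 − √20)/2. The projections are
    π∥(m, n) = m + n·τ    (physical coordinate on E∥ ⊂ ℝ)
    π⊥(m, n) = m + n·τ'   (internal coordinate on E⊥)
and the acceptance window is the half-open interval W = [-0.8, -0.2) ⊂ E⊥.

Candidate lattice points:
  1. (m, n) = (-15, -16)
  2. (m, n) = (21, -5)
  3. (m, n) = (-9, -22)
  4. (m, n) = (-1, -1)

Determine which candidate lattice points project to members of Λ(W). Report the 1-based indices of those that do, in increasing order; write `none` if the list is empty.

Numerically τ ≈ 4.236068 and τ' = −1/τ ≈ -0.236068.
#1 (-15,-16): internal coord -15 + (-16)·τ' = -11.222912; -11.222912 ∉ [-0.8, -0.2) → out
#2 (21,-5): internal coord 21 + (-5)·τ' = +22.180340; +22.180340 ∉ [-0.8, -0.2) → out
#3 (-9,-22): internal coord -9 + (-22)·τ' = -3.806504; -3.806504 ∉ [-0.8, -0.2) → out
#4 (-1,-1): internal coord -1 + (-1)·τ' = -0.763932; -0.763932 ∈ [-0.8, -0.2) → IN Λ

4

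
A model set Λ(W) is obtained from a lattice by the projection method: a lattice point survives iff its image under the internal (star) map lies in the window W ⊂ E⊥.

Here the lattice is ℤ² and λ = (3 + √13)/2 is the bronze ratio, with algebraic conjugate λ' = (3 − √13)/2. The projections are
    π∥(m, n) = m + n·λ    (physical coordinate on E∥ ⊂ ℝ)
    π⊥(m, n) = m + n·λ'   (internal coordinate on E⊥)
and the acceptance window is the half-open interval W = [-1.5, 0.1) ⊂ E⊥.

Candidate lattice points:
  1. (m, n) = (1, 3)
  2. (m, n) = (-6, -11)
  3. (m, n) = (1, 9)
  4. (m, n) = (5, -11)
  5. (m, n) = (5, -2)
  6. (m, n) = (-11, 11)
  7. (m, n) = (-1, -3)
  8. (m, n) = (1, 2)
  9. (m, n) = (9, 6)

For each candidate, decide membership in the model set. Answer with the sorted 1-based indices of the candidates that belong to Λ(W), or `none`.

1, 7

Compute λ' = (3−√13)/2 = -0.302776, so π⊥(m,n) = m -0.302776·n.
candidate 1: (m,n)=(1,3) → π∥ = 1+3·λ ≈ 10.908327, π⊥ = 1+3·λ' ≈ 0.091673 ∈ [-1.5, 0.1) ⇒ IN Λ
candidate 2: (m,n)=(-6,-11) → π∥ = -6-11·λ ≈ -42.330532, π⊥ = -6-11·λ' ≈ -2.669468 ∉ [-1.5, 0.1) ⇒ out
candidate 3: (m,n)=(1,9) → π∥ = 1+9·λ ≈ 30.724981, π⊥ = 1+9·λ' ≈ -1.724981 ∉ [-1.5, 0.1) ⇒ out
candidate 4: (m,n)=(5,-11) → π∥ = 5-11·λ ≈ -31.330532, π⊥ = 5-11·λ' ≈ 8.330532 ∉ [-1.5, 0.1) ⇒ out
candidate 5: (m,n)=(5,-2) → π∥ = 5-2·λ ≈ -1.605551, π⊥ = 5-2·λ' ≈ 5.605551 ∉ [-1.5, 0.1) ⇒ out
candidate 6: (m,n)=(-11,11) → π∥ = -11+11·λ ≈ 25.330532, π⊥ = -11+11·λ' ≈ -14.330532 ∉ [-1.5, 0.1) ⇒ out
candidate 7: (m,n)=(-1,-3) → π∥ = -1-3·λ ≈ -10.908327, π⊥ = -1-3·λ' ≈ -0.091673 ∈ [-1.5, 0.1) ⇒ IN Λ
candidate 8: (m,n)=(1,2) → π∥ = 1+2·λ ≈ 7.605551, π⊥ = 1+2·λ' ≈ 0.394449 ∉ [-1.5, 0.1) ⇒ out
candidate 9: (m,n)=(9,6) → π∥ = 9+6·λ ≈ 28.816654, π⊥ = 9+6·λ' ≈ 7.183346 ∉ [-1.5, 0.1) ⇒ out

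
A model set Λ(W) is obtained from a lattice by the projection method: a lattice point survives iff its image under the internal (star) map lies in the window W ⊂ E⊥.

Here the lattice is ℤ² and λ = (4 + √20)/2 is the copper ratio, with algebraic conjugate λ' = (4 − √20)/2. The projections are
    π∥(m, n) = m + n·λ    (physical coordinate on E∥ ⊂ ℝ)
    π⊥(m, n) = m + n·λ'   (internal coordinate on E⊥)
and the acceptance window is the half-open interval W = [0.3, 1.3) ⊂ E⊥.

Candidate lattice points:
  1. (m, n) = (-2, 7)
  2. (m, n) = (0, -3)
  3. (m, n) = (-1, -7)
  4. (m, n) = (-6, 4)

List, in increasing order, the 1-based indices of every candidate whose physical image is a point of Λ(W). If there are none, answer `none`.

λ' = (4−√20)/2 ≈ -0.23607.
#1 (-2,7): internal coord -2 + (7)·λ' = -3.65248; -3.65248 ∉ [0.3, 1.3) → out
#2 (0,-3): internal coord 0 + (-3)·λ' = +0.70820; +0.70820 ∈ [0.3, 1.3) → IN Λ
#3 (-1,-7): internal coord -1 + (-7)·λ' = +0.65248; +0.65248 ∈ [0.3, 1.3) → IN Λ
#4 (-6,4): internal coord -6 + (4)·λ' = -6.94427; -6.94427 ∉ [0.3, 1.3) → out

2, 3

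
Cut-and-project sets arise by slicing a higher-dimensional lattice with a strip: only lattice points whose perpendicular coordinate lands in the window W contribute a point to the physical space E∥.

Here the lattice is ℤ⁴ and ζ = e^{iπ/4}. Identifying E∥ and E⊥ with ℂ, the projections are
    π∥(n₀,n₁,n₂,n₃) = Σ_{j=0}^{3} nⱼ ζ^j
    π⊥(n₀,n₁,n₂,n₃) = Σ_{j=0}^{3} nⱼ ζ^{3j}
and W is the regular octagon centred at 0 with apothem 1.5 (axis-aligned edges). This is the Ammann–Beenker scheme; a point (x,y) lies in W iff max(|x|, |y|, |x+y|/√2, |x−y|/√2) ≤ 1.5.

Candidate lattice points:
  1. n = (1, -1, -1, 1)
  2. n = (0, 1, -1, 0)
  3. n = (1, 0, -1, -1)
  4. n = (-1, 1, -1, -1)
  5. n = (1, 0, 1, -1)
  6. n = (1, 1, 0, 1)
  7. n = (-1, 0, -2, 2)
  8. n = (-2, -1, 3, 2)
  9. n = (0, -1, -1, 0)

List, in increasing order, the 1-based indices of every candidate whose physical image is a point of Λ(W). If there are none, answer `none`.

π⊥(n) = n₀ + n₁ζ³ + n₂ζ⁶ + n₃ζ⁹ where ζ = e^{iπ/4}.
#1 (1, -1, -1, 1): internal (2.4142, 1.0000); octagon support 2.4142 vs apothem 1.5 → ∉ W
#2 (0, 1, -1, 0): internal (-0.7071, 1.7071); octagon support 1.7071 vs apothem 1.5 → ∉ W
#3 (1, 0, -1, -1): internal (0.2929, 0.2929); octagon support 0.4142 vs apothem 1.5 → ∈ W
#4 (-1, 1, -1, -1): internal (-2.4142, 1.0000); octagon support 2.4142 vs apothem 1.5 → ∉ W
#5 (1, 0, 1, -1): internal (0.2929, -1.7071); octagon support 1.7071 vs apothem 1.5 → ∉ W
#6 (1, 1, 0, 1): internal (1.0000, 1.4142); octagon support 1.7071 vs apothem 1.5 → ∉ W
#7 (-1, 0, -2, 2): internal (0.4142, 3.4142); octagon support 3.4142 vs apothem 1.5 → ∉ W
#8 (-2, -1, 3, 2): internal (0.1213, -2.2929); octagon support 2.2929 vs apothem 1.5 → ∉ W
#9 (0, -1, -1, 0): internal (0.7071, 0.2929); octagon support 0.7071 vs apothem 1.5 → ∈ W

3, 9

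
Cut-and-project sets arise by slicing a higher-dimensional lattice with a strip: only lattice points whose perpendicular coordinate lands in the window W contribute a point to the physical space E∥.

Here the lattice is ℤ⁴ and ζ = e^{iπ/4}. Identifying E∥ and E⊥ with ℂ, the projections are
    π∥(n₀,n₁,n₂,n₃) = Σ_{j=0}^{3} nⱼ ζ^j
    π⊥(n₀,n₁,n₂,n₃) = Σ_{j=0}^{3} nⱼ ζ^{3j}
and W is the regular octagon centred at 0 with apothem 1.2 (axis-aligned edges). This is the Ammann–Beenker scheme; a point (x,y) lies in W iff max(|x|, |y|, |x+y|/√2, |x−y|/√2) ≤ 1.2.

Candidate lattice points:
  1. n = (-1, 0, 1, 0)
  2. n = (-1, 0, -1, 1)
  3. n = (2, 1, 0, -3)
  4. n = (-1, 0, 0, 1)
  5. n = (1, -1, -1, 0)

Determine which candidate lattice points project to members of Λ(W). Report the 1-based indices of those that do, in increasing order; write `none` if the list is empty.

4

Internal map: ζ^{3j} for j=0..3 gives (1,0), (−√2/2,√2/2), (0,−1), (√2/2,√2/2).
#1 (-1, 0, 1, 0): internal (-1.00000, -1.00000); octagon support 1.41421 vs apothem 1.2 → ∉ W
#2 (-1, 0, -1, 1): internal (-0.29289, 1.70711); octagon support 1.70711 vs apothem 1.2 → ∉ W
#3 (2, 1, 0, -3): internal (-0.82843, -1.41421); octagon support 1.58579 vs apothem 1.2 → ∉ W
#4 (-1, 0, 0, 1): internal (-0.29289, 0.70711); octagon support 0.70711 vs apothem 1.2 → ∈ W
#5 (1, -1, -1, 0): internal (1.70711, 0.29289); octagon support 1.70711 vs apothem 1.2 → ∉ W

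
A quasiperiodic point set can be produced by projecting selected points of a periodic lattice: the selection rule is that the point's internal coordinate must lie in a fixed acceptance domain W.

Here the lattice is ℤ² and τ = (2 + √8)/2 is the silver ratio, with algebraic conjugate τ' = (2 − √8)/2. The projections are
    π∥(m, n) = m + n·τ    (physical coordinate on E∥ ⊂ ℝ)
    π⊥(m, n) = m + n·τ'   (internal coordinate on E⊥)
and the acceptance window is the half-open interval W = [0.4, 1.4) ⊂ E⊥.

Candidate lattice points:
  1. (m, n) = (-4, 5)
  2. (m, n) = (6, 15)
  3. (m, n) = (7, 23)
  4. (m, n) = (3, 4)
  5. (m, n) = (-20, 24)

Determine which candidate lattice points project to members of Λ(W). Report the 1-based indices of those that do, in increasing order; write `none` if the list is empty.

Compute τ' = (2−√8)/2 = -0.414214, so π⊥(m,n) = m -0.414214·n.
candidate 1: (m,n)=(-4,5) → π∥ = -4+5·τ ≈ 8.071068, π⊥ = -4+5·τ' ≈ -6.071068 ∉ [0.4, 1.4) ⇒ out
candidate 2: (m,n)=(6,15) → π∥ = 6+15·τ ≈ 42.213203, π⊥ = 6+15·τ' ≈ -0.213203 ∉ [0.4, 1.4) ⇒ out
candidate 3: (m,n)=(7,23) → π∥ = 7+23·τ ≈ 62.526912, π⊥ = 7+23·τ' ≈ -2.526912 ∉ [0.4, 1.4) ⇒ out
candidate 4: (m,n)=(3,4) → π∥ = 3+4·τ ≈ 12.656854, π⊥ = 3+4·τ' ≈ 1.343146 ∈ [0.4, 1.4) ⇒ IN Λ
candidate 5: (m,n)=(-20,24) → π∥ = -20+24·τ ≈ 37.941125, π⊥ = -20+24·τ' ≈ -29.941125 ∉ [0.4, 1.4) ⇒ out

4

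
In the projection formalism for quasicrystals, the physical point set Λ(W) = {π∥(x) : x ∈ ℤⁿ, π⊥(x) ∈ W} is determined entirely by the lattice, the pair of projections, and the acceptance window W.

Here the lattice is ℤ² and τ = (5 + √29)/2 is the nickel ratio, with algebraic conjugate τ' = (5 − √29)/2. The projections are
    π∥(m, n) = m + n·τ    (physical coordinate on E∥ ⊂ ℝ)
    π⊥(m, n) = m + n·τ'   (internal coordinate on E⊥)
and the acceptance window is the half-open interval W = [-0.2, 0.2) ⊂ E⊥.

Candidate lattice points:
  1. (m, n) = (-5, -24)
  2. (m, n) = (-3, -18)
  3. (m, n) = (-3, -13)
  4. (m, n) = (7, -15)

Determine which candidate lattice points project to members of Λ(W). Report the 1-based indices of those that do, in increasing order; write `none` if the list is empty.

none

τ' = (5−√29)/2 ≈ -0.19258.
#1 (-5,-24): internal coord -5 + (-24)·τ' = -0.37802; -0.37802 ∉ [-0.2, 0.2) → out
#2 (-3,-18): internal coord -3 + (-18)·τ' = +0.46648; +0.46648 ∉ [-0.2, 0.2) → out
#3 (-3,-13): internal coord -3 + (-13)·τ' = -0.49643; -0.49643 ∉ [-0.2, 0.2) → out
#4 (7,-15): internal coord 7 + (-15)·τ' = +9.88874; +9.88874 ∉ [-0.2, 0.2) → out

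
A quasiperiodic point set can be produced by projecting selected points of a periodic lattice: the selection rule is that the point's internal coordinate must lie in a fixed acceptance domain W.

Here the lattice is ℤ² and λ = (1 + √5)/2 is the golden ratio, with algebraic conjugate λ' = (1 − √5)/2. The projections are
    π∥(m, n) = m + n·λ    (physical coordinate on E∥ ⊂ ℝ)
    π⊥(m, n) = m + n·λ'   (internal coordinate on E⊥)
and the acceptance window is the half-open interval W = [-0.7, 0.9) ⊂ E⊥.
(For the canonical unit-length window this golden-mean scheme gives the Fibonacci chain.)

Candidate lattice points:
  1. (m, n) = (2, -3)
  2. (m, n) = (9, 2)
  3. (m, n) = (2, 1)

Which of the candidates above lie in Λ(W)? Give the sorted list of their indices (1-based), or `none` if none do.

Compute λ' = (1−√5)/2 = -0.6180, so π⊥(m,n) = m -0.6180·n.
[1] lift (2,-3): star map gives 3.8541; window check -0.7 ≤ 3.8541 < 0.9 is false → out
[2] lift (9,2): star map gives 7.7639; window check -0.7 ≤ 7.7639 < 0.9 is false → out
[3] lift (2,1): star map gives 1.3820; window check -0.7 ≤ 1.3820 < 0.9 is false → out

none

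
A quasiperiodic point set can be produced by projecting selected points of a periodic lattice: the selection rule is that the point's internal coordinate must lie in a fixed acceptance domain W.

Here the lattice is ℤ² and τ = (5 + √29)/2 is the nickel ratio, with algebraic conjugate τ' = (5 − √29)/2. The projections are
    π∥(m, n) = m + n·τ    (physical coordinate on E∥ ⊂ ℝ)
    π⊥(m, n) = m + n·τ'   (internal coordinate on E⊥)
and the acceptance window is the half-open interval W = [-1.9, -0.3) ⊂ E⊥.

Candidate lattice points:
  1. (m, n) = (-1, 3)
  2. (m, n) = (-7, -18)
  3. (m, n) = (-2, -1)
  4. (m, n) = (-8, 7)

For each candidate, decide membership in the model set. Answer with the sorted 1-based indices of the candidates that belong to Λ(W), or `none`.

τ' = (5−√29)/2 ≈ -0.192582.
[1] lift (-1,3): star map gives -1.577747; window check -1.9 ≤ -1.577747 < -0.3 is true → IN Λ
[2] lift (-7,-18): star map gives -3.533517; window check -1.9 ≤ -3.533517 < -0.3 is false → out
[3] lift (-2,-1): star map gives -1.807418; window check -1.9 ≤ -1.807418 < -0.3 is true → IN Λ
[4] lift (-8,7): star map gives -9.348077; window check -1.9 ≤ -9.348077 < -0.3 is false → out

1, 3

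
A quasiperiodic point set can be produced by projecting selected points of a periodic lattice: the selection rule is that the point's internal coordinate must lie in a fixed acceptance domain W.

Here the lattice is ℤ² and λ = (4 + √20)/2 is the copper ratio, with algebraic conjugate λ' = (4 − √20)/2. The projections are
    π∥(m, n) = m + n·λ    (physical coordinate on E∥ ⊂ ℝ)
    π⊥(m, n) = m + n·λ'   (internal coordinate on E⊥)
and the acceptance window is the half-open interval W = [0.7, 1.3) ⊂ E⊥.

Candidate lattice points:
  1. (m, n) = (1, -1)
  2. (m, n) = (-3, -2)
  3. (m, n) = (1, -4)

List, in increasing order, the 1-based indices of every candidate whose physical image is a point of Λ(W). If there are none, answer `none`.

1

Numerically λ ≈ 4.2361 and λ' = −1/λ ≈ -0.2361.
[1] lift (1,-1): star map gives 1.2361; window check 0.7 ≤ 1.2361 < 1.3 is true → IN Λ
[2] lift (-3,-2): star map gives -2.5279; window check 0.7 ≤ -2.5279 < 1.3 is false → out
[3] lift (1,-4): star map gives 1.9443; window check 0.7 ≤ 1.9443 < 1.3 is false → out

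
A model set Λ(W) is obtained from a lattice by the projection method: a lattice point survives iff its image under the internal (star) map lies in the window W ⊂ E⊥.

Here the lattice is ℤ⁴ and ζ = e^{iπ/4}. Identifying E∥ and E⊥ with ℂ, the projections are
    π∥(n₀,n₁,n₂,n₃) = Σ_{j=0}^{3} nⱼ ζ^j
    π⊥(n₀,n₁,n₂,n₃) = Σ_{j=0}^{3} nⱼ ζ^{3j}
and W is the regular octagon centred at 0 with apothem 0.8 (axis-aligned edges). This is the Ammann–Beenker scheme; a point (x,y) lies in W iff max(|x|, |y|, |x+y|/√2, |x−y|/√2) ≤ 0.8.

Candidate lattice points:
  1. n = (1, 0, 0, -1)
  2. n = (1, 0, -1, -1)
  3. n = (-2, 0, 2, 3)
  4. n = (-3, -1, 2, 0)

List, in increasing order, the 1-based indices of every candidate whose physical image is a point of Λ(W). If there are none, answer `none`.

π⊥(n) = n₀ + n₁ζ³ + n₂ζ⁶ + n₃ζ⁹ where ζ = e^{iπ/4}.
#1 (1, 0, 0, -1): internal (0.29289, -0.70711); octagon support 0.70711 vs apothem 0.8 → ∈ W
#2 (1, 0, -1, -1): internal (0.29289, 0.29289); octagon support 0.41421 vs apothem 0.8 → ∈ W
#3 (-2, 0, 2, 3): internal (0.12132, 0.12132); octagon support 0.17157 vs apothem 0.8 → ∈ W
#4 (-3, -1, 2, 0): internal (-2.29289, -2.70711); octagon support 3.53553 vs apothem 0.8 → ∉ W

1, 2, 3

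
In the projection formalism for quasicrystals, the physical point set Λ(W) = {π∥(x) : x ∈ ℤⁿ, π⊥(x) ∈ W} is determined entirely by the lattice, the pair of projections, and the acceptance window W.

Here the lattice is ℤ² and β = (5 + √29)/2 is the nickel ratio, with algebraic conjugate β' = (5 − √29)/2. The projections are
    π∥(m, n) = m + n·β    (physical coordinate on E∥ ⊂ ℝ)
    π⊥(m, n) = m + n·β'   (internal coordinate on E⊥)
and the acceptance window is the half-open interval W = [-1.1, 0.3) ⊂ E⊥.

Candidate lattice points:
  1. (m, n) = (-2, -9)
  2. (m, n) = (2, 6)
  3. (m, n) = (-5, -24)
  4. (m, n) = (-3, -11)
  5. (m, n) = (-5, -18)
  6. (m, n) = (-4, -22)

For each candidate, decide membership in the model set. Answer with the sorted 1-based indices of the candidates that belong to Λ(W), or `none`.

Numerically β ≈ 5.1926 and β' = −1/β ≈ -0.1926.
#1 (-2,-9): internal coord -2 + (-9)·β' = -0.2668; -0.2668 ∈ [-1.1, 0.3) → IN Λ
#2 (2,6): internal coord 2 + (6)·β' = +0.8445; +0.8445 ∉ [-1.1, 0.3) → out
#3 (-5,-24): internal coord -5 + (-24)·β' = -0.3780; -0.3780 ∈ [-1.1, 0.3) → IN Λ
#4 (-3,-11): internal coord -3 + (-11)·β' = -0.8816; -0.8816 ∈ [-1.1, 0.3) → IN Λ
#5 (-5,-18): internal coord -5 + (-18)·β' = -1.5335; -1.5335 ∉ [-1.1, 0.3) → out
#6 (-4,-22): internal coord -4 + (-22)·β' = +0.2368; +0.2368 ∈ [-1.1, 0.3) → IN Λ

1, 3, 4, 6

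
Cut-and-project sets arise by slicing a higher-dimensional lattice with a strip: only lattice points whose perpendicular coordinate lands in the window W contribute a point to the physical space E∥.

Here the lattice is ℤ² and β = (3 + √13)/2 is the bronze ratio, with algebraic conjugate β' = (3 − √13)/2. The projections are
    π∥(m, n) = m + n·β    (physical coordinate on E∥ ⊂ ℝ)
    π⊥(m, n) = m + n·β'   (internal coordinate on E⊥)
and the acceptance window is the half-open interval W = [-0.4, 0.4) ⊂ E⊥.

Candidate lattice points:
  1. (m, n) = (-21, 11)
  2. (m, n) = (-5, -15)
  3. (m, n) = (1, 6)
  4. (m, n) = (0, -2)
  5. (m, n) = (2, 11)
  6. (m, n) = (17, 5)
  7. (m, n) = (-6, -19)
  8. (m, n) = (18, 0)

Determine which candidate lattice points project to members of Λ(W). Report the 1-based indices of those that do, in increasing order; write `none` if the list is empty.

β' = (3−√13)/2 ≈ -0.3028.
candidate 1: (m,n)=(-21,11) → π∥ = -21+11·β ≈ 15.3305, π⊥ = -21+11·β' ≈ -24.3305 ∉ [-0.4, 0.4) ⇒ out
candidate 2: (m,n)=(-5,-15) → π∥ = -5-15·β ≈ -54.5416, π⊥ = -5-15·β' ≈ -0.4584 ∉ [-0.4, 0.4) ⇒ out
candidate 3: (m,n)=(1,6) → π∥ = 1+6·β ≈ 20.8167, π⊥ = 1+6·β' ≈ -0.8167 ∉ [-0.4, 0.4) ⇒ out
candidate 4: (m,n)=(0,-2) → π∥ = 0-2·β ≈ -6.6056, π⊥ = 0-2·β' ≈ 0.6056 ∉ [-0.4, 0.4) ⇒ out
candidate 5: (m,n)=(2,11) → π∥ = 2+11·β ≈ 38.3305, π⊥ = 2+11·β' ≈ -1.3305 ∉ [-0.4, 0.4) ⇒ out
candidate 6: (m,n)=(17,5) → π∥ = 17+5·β ≈ 33.5139, π⊥ = 17+5·β' ≈ 15.4861 ∉ [-0.4, 0.4) ⇒ out
candidate 7: (m,n)=(-6,-19) → π∥ = -6-19·β ≈ -68.7527, π⊥ = -6-19·β' ≈ -0.2473 ∈ [-0.4, 0.4) ⇒ IN Λ
candidate 8: (m,n)=(18,0) → π∥ = 18+0·β ≈ 18.0000, π⊥ = 18+0·β' ≈ 18.0000 ∉ [-0.4, 0.4) ⇒ out

7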